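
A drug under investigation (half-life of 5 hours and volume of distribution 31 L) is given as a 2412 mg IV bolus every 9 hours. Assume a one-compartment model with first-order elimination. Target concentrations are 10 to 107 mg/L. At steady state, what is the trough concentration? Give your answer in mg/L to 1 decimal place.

31.3 mg/L

Over one 9-h interval, 9/5 ≈ 1.8 half-lives elapse, leaving f ≈ 0.2872 of each dose.
Each bolus raises the concentration by D/Vd = 2412/31 ≈ 77.806 mg/L.
Steady-state trough Cmin,ss = C₀·f/(1−f) ≈ 77.806 × 0.2872/0.7128 ≈ 31.349 mg/L.
Trough 31.3 mg/L vs MEC 10 mg/L: adequate.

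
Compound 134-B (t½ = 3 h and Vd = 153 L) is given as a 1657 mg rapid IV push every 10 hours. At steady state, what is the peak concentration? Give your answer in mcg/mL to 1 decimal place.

k = ln2/t½ = ln2/3 ≈ 0.231049 h⁻¹; fraction remaining f = e^(−kτ) = e^(−0.231049×10) ≈ 0.0992.
At steady state, accumulation factor R = 1/(1 − e^(−kτ)) ≈ 1.1101.
Single-dose peak C₀ = D/Vd = 1657/153 ≈ 10.830 mcg/mL.
Steady-state peak Cmax,ss = C₀·R ≈ 10.830 × 1.1101 ≈ 12.022 mcg/mL.

12.0 mcg/mL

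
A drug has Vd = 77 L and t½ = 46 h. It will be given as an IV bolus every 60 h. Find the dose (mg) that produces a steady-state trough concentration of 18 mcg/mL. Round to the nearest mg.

2037 mg

τ/t½ = 60/46 ≈ 1.3043, so f = (1/2)^(60/46) ≈ 0.404904.
Cmin,ss = (D/Vd)·f/(1−f), so D = Cmin,ss·Vd·(1−f)/f.
D = 18 × 77 × (1−f)/f ≈ 18 × 77 × 1.46972 ≈ 2037.03 mg.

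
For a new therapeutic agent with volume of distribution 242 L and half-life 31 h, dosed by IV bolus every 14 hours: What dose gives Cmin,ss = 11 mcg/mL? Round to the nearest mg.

τ/t½ = 14/31 ≈ 0.45161, so f = (1/2)^(14/31) ≈ 0.731225.
Cmin,ss = (D/Vd)·f/(1−f), so D = Cmin,ss·Vd·(1−f)/f.
D = 11 × 242 × (1−f)/f ≈ 11 × 242 × 0.36757 ≈ 978.47 mg.

978 mg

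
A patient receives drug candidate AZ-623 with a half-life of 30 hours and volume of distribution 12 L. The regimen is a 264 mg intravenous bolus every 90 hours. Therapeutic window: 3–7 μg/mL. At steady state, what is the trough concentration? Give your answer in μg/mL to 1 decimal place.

The dosing interval is 3 half-lives, so f = 2^(−3) = 0.125.
Accumulation ratio R = 1/(1 − f) = 1/0.875 = 8/7.
Single-dose peak C₀ = D/Vd = 264/12 = 22 μg/mL.
Steady-state peak Cmax,ss = C₀·R = 22 × 8/7 ≈ 25.143 μg/mL.
Steady-state trough Cmin,ss = Cmax,ss·f ≈ 25.143 × 0.125 ≈ 3.143 μg/mL.
Trough 3.1 μg/mL vs MEC 3 μg/mL: adequate.

3.1 μg/mL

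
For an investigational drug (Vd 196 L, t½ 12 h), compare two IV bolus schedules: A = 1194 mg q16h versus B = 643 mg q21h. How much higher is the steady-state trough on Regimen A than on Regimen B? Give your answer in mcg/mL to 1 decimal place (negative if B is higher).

Regimen A: f = (1/2)^(16/12) ≈ 0.3969; Cmin,ss = (1194/196)·f/(1−f) ≈ 4.009 mcg/mL.
Regimen B: f = (1/2)^(21/12) ≈ 0.2973; Cmin,ss = (643/196)·f/(1−f) ≈ 1.388 mcg/mL.
Difference ≈ 4.009 − 1.388 ≈ 2.621 mcg/mL.

2.6 mcg/mL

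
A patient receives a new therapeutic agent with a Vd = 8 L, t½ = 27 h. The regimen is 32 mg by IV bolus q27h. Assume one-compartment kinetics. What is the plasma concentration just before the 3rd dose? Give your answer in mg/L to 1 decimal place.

3.0 mg/L

f = (1/2)^(τ/t½) = (1/2)^(27/27) ≈ 0.5000.
C₀ = D/Vd = 32/8 ≈ 4.000 mg/L.
Before the 3rd dose, 2 doses have been given. Superposition: Cmin = C₀·(f + f²).
≈ 4.000 × (0.5000 + 0.2500) ≈ 4.000 × 0.7500 ≈ 3.000 mg/L.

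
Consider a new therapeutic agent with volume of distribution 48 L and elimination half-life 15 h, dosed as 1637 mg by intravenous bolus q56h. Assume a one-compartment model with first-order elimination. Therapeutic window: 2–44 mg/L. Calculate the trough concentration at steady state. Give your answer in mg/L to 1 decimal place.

τ/t½ = 56/15 ≈ 3.7333, so fraction remaining f = (1/2)^(56/15) ≈ 0.0752.
At steady state, accumulation factor R = 1/(1 − e^(−kτ)) ≈ 1.0813.
Each bolus raises the concentration by D/Vd = 1637/48 ≈ 34.104 mg/L.
Cmax,ss = C₀/(1 − f) ≈ 34.104/0.9248 ≈ 36.877 mg/L.
One interval later, Cmin,ss = Cmax,ss·e^(−kτ) ≈ 36.877 × 0.0752 ≈ 2.773 mg/L.
Trough 2.8 mg/L vs MEC 2 mg/L: adequate.

2.8 mg/L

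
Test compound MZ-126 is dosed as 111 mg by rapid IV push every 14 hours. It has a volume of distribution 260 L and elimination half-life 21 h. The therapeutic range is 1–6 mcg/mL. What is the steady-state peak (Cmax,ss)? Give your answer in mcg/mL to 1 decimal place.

Over one 14-h interval, 14/21 ≈ 0.66667 half-lives elapse, leaving f ≈ 0.6300 of each dose.
Accumulation ratio R = 1/(1 − f) ≈ 1/0.3700 ≈ 2.7027.
Single-dose peak C₀ = D/Vd = 111/260 ≈ 0.427 mcg/mL.
Steady-state peak Cmax,ss = C₀·R ≈ 0.427 × 2.7027 ≈ 1.154 mcg/mL.
Peak 1.2 mcg/mL vs MTC 6 mcg/mL: below toxic threshold.

1.2 mcg/mL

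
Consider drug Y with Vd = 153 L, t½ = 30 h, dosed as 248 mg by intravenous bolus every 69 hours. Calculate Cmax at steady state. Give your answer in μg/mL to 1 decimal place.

2.0 μg/mL

Over one 69-h interval, 69/30 ≈ 2.3 half-lives elapse, leaving f ≈ 0.2031 of each dose.
At steady state, accumulation factor R = 1/(1 − e^(−kτ)) ≈ 1.2549.
Each bolus raises the concentration by D/Vd = 248/153 ≈ 1.621 μg/mL.
Steady-state peak Cmax,ss = C₀·R ≈ 1.621 × 1.2549 ≈ 2.034 μg/mL.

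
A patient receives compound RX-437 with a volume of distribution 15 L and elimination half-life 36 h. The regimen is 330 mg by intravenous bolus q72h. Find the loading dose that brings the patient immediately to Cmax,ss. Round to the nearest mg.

440 mg

f = (1/2)^(72/36) ≈ 0.250000; accumulation ratio R = 1/(1−f) ≈ 1.33333.
Loading dose to hit Cmax,ss on first dose: D_load = D_maint·R ≈ 330 × 1.33333 ≈ 440.00 mg.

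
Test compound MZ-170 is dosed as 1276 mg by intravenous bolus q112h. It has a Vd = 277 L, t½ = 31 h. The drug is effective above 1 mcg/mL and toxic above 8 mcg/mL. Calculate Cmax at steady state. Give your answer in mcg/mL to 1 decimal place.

k = ln2/t½ = ln2/31 ≈ 0.022360 h⁻¹; fraction remaining f = e^(−kτ) = e^(−0.022360×112) ≈ 0.0817.
Accumulation ratio R = 1/(1 − f) ≈ 1/0.9183 ≈ 1.0890.
Each bolus raises the concentration by D/Vd = 1276/277 ≈ 4.606 mcg/mL.
Steady-state peak Cmax,ss = C₀·R ≈ 4.606 × 1.0890 ≈ 5.016 mcg/mL.
Peak 5.0 mcg/mL vs MTC 8 mcg/mL: below toxic threshold.

5.0 mcg/mL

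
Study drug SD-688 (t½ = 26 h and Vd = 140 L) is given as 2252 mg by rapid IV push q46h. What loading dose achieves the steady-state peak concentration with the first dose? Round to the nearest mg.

3187 mg

f = (1/2)^(46/26) ≈ 0.293365; accumulation ratio R = 1/(1−f) ≈ 1.41516.
Loading dose to hit Cmax,ss on first dose: D_load = D_maint·R ≈ 2252 × 1.41516 ≈ 3186.94 mg.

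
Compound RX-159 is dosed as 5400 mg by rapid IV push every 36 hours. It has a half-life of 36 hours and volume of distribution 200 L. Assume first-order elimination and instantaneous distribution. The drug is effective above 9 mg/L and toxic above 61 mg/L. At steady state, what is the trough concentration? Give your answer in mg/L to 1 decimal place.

27.0 mg/L

τ = 36 h = 1 half-life, so f = (1/2)^1 = 0.5.
Accumulation ratio R = 1/(1 − f) = 1/0.5 = 2/1.
Single-dose peak C₀ = D/Vd = 5400/200 = 27 mg/L.
Steady-state peak Cmax,ss = C₀·R = 27 × 2/1 ≈ 54.000 mg/L.
Steady-state trough Cmin,ss = Cmax,ss·f ≈ 54.000 × 0.5 ≈ 27.000 mg/L.
Trough 27.0 mg/L vs MEC 9 mg/L: adequate.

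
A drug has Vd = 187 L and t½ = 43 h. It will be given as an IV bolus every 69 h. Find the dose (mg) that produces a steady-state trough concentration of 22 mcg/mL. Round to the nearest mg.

8398 mg

τ/t½ = 69/43 ≈ 1.6047, so f = (1/2)^(69/43) ≈ 0.328815.
Cmin,ss = (D/Vd)·f/(1−f), so D = Cmin,ss·Vd·(1−f)/f.
D = 22 × 187 × (1−f)/f ≈ 22 × 187 × 2.04122 ≈ 8397.58 mg.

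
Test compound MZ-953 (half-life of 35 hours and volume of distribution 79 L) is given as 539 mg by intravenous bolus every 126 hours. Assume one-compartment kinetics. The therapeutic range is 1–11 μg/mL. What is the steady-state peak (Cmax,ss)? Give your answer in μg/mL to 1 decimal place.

7.4 μg/mL

τ/t½ = 126/35 ≈ 3.6, so fraction remaining f = (1/2)^(126/35) ≈ 0.0825.
At steady state, accumulation factor R = 1/(1 − e^(−kτ)) ≈ 1.0899.
Each bolus raises the concentration by D/Vd = 539/79 ≈ 6.823 μg/mL.
Steady-state peak Cmax,ss = C₀·R ≈ 6.823 × 1.0899 ≈ 7.436 μg/mL.
Peak 7.4 μg/mL vs MTC 11 μg/mL: below toxic threshold.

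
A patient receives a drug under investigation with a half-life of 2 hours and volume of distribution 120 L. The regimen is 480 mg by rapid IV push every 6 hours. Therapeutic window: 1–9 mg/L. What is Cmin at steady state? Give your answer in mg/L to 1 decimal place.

0.6 mg/L

The dosing interval is 3 half-lives, so f = 2^(−3) = 0.125.
Accumulation ratio R = 1/(1 − f) = 1/0.875 = 8/7.
Single-dose peak C₀ = D/Vd = 480/120 = 4 mg/L.
Steady-state peak Cmax,ss = C₀·R = 4 × 8/7 ≈ 4.571 mg/L.
Steady-state trough Cmin,ss = Cmax,ss·f ≈ 4.571 × 0.125 ≈ 0.571 mg/L.
Trough 0.6 mg/L vs MEC 1 mg/L: subtherapeutic.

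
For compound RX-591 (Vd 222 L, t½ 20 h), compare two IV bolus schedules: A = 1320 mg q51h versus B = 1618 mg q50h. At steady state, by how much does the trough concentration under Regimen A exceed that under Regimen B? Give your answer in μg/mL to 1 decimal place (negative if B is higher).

-0.3 μg/mL

Regimen A: f = (1/2)^(51/20) ≈ 0.1708; Cmin,ss = (1320/222)·f/(1−f) ≈ 1.225 μg/mL.
Regimen B: f = (1/2)^(50/20) ≈ 0.1768; Cmin,ss = (1618/222)·f/(1−f) ≈ 1.565 μg/mL.
Difference ≈ 1.225 − 1.565 ≈ -0.340 μg/mL.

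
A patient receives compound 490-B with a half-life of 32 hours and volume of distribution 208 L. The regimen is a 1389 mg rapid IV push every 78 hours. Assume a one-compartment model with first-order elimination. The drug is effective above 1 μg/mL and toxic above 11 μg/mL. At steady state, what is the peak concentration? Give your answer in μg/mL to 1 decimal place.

Over one 78-h interval, 78/32 ≈ 2.4375 half-lives elapse, leaving f ≈ 0.1846 of each dose.
Accumulation ratio R = 1/(1 − f) ≈ 1/0.8154 ≈ 1.2264.
Single-dose peak C₀ = D/Vd = 1389/208 ≈ 6.678 μg/mL.
Steady-state peak Cmax,ss = C₀·R ≈ 6.678 × 1.2264 ≈ 8.190 μg/mL.
Peak 8.2 μg/mL vs MTC 11 μg/mL: below toxic threshold.

8.2 μg/mL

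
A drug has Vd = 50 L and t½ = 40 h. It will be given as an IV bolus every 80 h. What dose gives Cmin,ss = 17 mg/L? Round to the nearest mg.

τ/t½ = 80/40 ≈ 2, so f = (1/2)^(80/40) ≈ 0.250000.
Cmin,ss = (D/Vd)·f/(1−f), so D = Cmin,ss·Vd·(1−f)/f.
D = 17 × 50 × (1−f)/f ≈ 17 × 50 × 3.00000 ≈ 2550.00 mg.

2550 mg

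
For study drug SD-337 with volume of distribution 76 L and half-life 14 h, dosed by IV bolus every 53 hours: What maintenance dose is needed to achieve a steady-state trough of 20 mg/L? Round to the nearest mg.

19443 mg

τ/t½ = 53/14 ≈ 3.7857, so f = (1/2)^(53/14) ≈ 0.072508.
Cmin,ss = (D/Vd)·f/(1−f), so D = Cmin,ss·Vd·(1−f)/f.
D = 20 × 76 × (1−f)/f ≈ 20 × 76 × 12.79158 ≈ 19443.20 mg.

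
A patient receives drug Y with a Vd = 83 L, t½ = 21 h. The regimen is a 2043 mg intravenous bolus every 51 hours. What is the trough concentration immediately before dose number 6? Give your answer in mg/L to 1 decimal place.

5.6 mg/L

f = (1/2)^(τ/t½) = (1/2)^(51/21) ≈ 0.1857.
C₀ = D/Vd = 2043/83 ≈ 24.614 mg/L.
Before the 6th dose, 5 doses have been given. Superposition: Cmin = C₀·(f + f² + … + f^5).
≈ 24.614 × (0.1857 + 0.0345 + 0.0064 + 0.0012 + 0.0002) ≈ 24.614 × 0.2280 ≈ 5.612 mg/L.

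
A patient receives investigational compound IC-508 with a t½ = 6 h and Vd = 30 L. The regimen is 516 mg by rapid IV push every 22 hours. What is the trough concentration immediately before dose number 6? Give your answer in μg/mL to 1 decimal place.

1.5 μg/mL

f = (1/2)^(τ/t½) = (1/2)^(22/6) ≈ 0.0787.
C₀ = D/Vd = 516/30 ≈ 17.200 μg/mL.
Before the 6th dose, 5 doses have been given. Superposition: Cmin = C₀·(f + f² + … + f^5).
≈ 17.200 × (0.0787 + 0.0062 + 0.0005 + 0.0000 + 0.0000) ≈ 17.200 × 0.0854 ≈ 1.469 μg/mL.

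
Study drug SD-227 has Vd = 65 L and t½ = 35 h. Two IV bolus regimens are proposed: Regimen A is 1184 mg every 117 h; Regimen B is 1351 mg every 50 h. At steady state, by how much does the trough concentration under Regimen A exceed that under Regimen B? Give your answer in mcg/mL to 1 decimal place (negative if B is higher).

-10.3 mcg/mL

Regimen A: f = (1/2)^(117/35) ≈ 0.0986; Cmin,ss = (1184/65)·f/(1−f) ≈ 1.992 mcg/mL.
Regimen B: f = (1/2)^(50/35) ≈ 0.3715; Cmin,ss = (1351/65)·f/(1−f) ≈ 12.286 mcg/mL.
Difference ≈ 1.992 − 12.286 ≈ -10.294 mcg/mL.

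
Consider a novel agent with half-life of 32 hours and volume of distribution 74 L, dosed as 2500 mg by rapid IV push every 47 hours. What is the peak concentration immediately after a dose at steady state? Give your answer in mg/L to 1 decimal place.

52.9 mg/L

τ/t½ = 47/32 ≈ 1.4688, so fraction remaining f = (1/2)^(47/32) ≈ 0.3613.
At steady state, accumulation factor R = 1/(1 − e^(−kτ)) ≈ 1.5657.
Single-dose peak C₀ = D/Vd = 2500/74 ≈ 33.784 mg/L.
Steady-state peak Cmax,ss = C₀·R ≈ 33.784 × 1.5657 ≈ 52.896 mg/L.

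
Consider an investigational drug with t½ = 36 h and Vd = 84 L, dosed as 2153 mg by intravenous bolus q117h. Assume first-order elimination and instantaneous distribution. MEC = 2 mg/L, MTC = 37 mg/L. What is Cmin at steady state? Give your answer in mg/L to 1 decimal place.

3.0 mg/L

k = ln2/t½ = ln2/36 ≈ 0.019254 h⁻¹; fraction remaining f = e^(−kτ) = e^(−0.019254×117) ≈ 0.1051.
Single-dose peak C₀ = D/Vd = 2153/84 ≈ 25.631 mg/L.
Steady-state trough Cmin,ss = C₀·f/(1−f) ≈ 25.631 × 0.1051/0.8949 ≈ 3.010 mg/L.
Trough 3.0 mg/L vs MEC 2 mg/L: adequate.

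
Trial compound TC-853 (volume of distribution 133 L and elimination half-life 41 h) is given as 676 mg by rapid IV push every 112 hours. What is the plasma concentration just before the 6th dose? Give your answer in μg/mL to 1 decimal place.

0.9 μg/mL

f = (1/2)^(τ/t½) = (1/2)^(112/41) ≈ 0.1505.
C₀ = D/Vd = 676/133 ≈ 5.083 μg/mL.
Before the 6th dose, 5 doses have been given. Superposition: Cmin = C₀·(f + f² + … + f^5).
≈ 5.083 × (0.1505 + 0.0227 + 0.0034 + 0.0005 + 0.0001) ≈ 5.083 × 0.1772 ≈ 0.901 μg/mL.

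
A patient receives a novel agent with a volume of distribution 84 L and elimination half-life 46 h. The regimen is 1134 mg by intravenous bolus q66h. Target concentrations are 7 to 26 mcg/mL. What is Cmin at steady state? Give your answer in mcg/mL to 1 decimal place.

7.9 mcg/mL

k = ln2/t½ = ln2/46 ≈ 0.015068 h⁻¹; fraction remaining f = e^(−kτ) = e^(−0.015068×66) ≈ 0.3699.
Each bolus raises the concentration by D/Vd = 1134/84 ≈ 13.500 mcg/mL.
Steady-state trough Cmin,ss = C₀·f/(1−f) ≈ 13.500 × 0.3699/0.6301 ≈ 7.925 mcg/mL.
Trough 7.9 mcg/mL vs MEC 7 mcg/mL: adequate.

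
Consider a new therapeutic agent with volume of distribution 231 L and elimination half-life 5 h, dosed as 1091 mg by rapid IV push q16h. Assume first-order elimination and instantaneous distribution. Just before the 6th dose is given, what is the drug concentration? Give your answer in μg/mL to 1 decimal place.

0.6 μg/mL

f = (1/2)^(τ/t½) = (1/2)^(16/5) ≈ 0.1088.
C₀ = D/Vd = 1091/231 ≈ 4.723 μg/mL.
Before the 6th dose, 5 doses have been given. Superposition: Cmin = C₀·(f + f² + … + f^5).
≈ 4.723 × (0.1088 + 0.0118 + 0.0013 + 0.0001 + 0.0000) ≈ 4.723 × 0.1220 ≈ 0.576 μg/mL.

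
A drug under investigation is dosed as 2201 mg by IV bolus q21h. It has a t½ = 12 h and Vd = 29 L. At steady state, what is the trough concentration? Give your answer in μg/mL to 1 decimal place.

k = ln2/t½ = ln2/12 ≈ 0.057762 h⁻¹; fraction remaining f = e^(−kτ) = e^(−0.057762×21) ≈ 0.2973.
Accumulation ratio R = 1/(1 − f) ≈ 1/0.7027 ≈ 1.4231.
Single-dose peak C₀ = D/Vd = 2201/29 ≈ 75.897 μg/mL.
Cmax,ss = C₀/(1 − f) ≈ 75.897/0.7027 ≈ 108.008 μg/mL.
One interval later, Cmin,ss = Cmax,ss·e^(−kτ) ≈ 108.008 × 0.2973 ≈ 32.111 μg/mL.

32.1 μg/mL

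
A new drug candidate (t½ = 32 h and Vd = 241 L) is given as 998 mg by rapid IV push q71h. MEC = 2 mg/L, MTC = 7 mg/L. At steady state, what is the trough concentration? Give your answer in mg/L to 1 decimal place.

1.1 mg/L

τ/t½ = 71/32 ≈ 2.2188, so fraction remaining f = (1/2)^(71/32) ≈ 0.2148.
At steady state, accumulation factor R = 1/(1 − e^(−kτ)) ≈ 1.2736.
Single-dose peak C₀ = D/Vd = 998/241 ≈ 4.141 mg/L.
Cmax,ss = C₀/(1 − f) ≈ 4.141/0.7852 ≈ 5.274 mg/L.
Steady-state trough Cmin,ss = Cmax,ss·f ≈ 5.274 × 0.2148 ≈ 1.133 mg/L.
Trough 1.1 mg/L vs MEC 2 mg/L: subtherapeutic.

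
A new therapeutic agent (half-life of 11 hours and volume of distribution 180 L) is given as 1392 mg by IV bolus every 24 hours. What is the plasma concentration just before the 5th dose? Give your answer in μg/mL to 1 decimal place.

f = (1/2)^(τ/t½) = (1/2)^(24/11) ≈ 0.2204.
C₀ = D/Vd = 1392/180 ≈ 7.733 μg/mL.
Before the 5th dose, 4 doses have been given. Superposition: Cmin = C₀·(f + f² + … + f^4).
≈ 7.733 × (0.2204 + 0.0486 + 0.0107 + 0.0024) ≈ 7.733 × 0.2821 ≈ 2.181 μg/mL.

2.2 μg/mL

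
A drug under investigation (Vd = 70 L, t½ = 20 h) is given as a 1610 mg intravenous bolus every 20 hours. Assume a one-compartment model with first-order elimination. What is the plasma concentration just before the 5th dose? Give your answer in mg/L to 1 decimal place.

f = (1/2)^(τ/t½) = (1/2)^(20/20) ≈ 0.5000.
C₀ = D/Vd = 1610/70 ≈ 23.000 mg/L.
Before the 5th dose, 4 doses have been given. Superposition: Cmin = C₀·(f + f² + … + f^4).
≈ 23.000 × (0.5000 + 0.2500 + 0.1250 + 0.0625) ≈ 23.000 × 0.9375 ≈ 21.562 mg/L.

21.6 mg/L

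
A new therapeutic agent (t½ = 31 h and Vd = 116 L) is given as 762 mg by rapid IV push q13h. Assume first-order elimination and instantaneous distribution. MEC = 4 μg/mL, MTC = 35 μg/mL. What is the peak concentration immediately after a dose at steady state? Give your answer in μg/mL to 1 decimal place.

k = ln2/t½ = ln2/31 ≈ 0.022360 h⁻¹; fraction remaining f = e^(−kτ) = e^(−0.022360×13) ≈ 0.7478.
At steady state, accumulation factor R = 1/(1 − e^(−kτ)) ≈ 3.9651.
Each bolus raises the concentration by D/Vd = 762/116 ≈ 6.569 μg/mL.
Cmax,ss = C₀/(1 − f) ≈ 6.569/0.2522 ≈ 26.047 μg/mL.
Peak 26.0 μg/mL vs MTC 35 μg/mL: below toxic threshold.

26.0 μg/mL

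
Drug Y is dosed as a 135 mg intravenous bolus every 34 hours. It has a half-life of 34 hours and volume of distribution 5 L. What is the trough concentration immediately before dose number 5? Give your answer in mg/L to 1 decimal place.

f = (1/2)^(τ/t½) = (1/2)^(34/34) ≈ 0.5000.
C₀ = D/Vd = 135/5 ≈ 27.000 mg/L.
Before the 5th dose, 4 doses have been given. Superposition: Cmin = C₀·(f + f² + … + f^4).
≈ 27.000 × (0.5000 + 0.2500 + 0.1250 + 0.0625) ≈ 27.000 × 0.9375 ≈ 25.312 mg/L.

25.3 mg/L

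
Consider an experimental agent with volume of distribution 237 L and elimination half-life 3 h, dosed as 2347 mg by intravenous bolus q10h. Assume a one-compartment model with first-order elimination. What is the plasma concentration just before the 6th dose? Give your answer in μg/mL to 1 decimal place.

f = (1/2)^(τ/t½) = (1/2)^(10/3) ≈ 0.0992.
C₀ = D/Vd = 2347/237 ≈ 9.903 μg/mL.
Before the 6th dose, 5 doses have been given. Superposition: Cmin = C₀·(f + f² + … + f^5).
≈ 9.903 × (0.0992 + 0.0098 + 0.0010 + 0.0001 + 0.0000) ≈ 9.903 × 0.1101 ≈ 1.090 μg/mL.

1.1 μg/mL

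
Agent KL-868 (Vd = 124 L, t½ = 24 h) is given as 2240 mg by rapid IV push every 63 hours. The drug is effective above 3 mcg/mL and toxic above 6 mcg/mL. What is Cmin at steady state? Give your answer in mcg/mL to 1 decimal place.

3.5 mcg/mL

τ/t½ = 63/24 ≈ 2.625, so fraction remaining f = (1/2)^(63/24) ≈ 0.1621.
At steady state, accumulation factor R = 1/(1 − e^(−kτ)) ≈ 1.1935.
Single-dose peak C₀ = D/Vd = 2240/124 ≈ 18.065 mcg/mL.
Cmax,ss = C₀/(1 − f) ≈ 18.065/0.8379 ≈ 21.560 mcg/mL.
One interval later, Cmin,ss = Cmax,ss·e^(−kτ) ≈ 21.560 × 0.1621 ≈ 3.495 mcg/mL.
Trough 3.5 mcg/mL vs MEC 3 mcg/mL: adequate.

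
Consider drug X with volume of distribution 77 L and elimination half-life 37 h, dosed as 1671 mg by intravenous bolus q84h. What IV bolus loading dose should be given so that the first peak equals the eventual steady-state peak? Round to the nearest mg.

f = (1/2)^(84/37) ≈ 0.207291; accumulation ratio R = 1/(1−f) ≈ 1.26150.
Loading dose to hit Cmax,ss on first dose: D_load = D_maint·R ≈ 1671 × 1.26150 ≈ 2107.97 mg.

2108 mg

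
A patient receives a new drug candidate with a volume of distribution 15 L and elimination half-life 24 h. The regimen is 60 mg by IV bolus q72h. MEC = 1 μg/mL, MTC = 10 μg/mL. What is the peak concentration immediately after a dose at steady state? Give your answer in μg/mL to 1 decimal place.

The dosing interval is 3 half-lives, so f = 2^(−3) = 0.125.
Accumulation ratio R = 1/(1 − f) = 1/0.875 = 8/7.
Single-dose peak C₀ = D/Vd = 60/15 = 4 μg/mL.
Steady-state peak Cmax,ss = C₀·R = 4 × 8/7 ≈ 4.571 μg/mL.
Peak 4.6 μg/mL vs MTC 10 μg/mL: below toxic threshold.

4.6 μg/mL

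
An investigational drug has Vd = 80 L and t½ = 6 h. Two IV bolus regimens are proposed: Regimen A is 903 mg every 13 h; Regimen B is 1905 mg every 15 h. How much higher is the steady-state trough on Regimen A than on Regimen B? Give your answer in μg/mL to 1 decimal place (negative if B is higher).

-1.9 μg/mL

Regimen A: f = (1/2)^(13/6) ≈ 0.2227; Cmin,ss = (903/80)·f/(1−f) ≈ 3.234 μg/mL.
Regimen B: f = (1/2)^(15/6) ≈ 0.1768; Cmin,ss = (1905/80)·f/(1−f) ≈ 5.114 μg/mL.
Difference ≈ 3.234 − 5.114 ≈ -1.880 μg/mL.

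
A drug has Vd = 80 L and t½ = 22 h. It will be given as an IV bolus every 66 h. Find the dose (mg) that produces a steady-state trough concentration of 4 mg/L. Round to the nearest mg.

τ/t½ = 66/22 ≈ 3, so f = (1/2)^(66/22) ≈ 0.125000.
Cmin,ss = (D/Vd)·f/(1−f), so D = Cmin,ss·Vd·(1−f)/f.
D = 4 × 80 × (1−f)/f ≈ 4 × 80 × 7.00000 ≈ 2240.00 mg.

2240 mg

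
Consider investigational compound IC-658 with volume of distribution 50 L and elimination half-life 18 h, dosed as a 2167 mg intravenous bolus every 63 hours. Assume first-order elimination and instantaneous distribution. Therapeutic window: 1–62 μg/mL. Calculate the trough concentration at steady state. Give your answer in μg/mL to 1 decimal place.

k = ln2/t½ = ln2/18 ≈ 0.038508 h⁻¹; fraction remaining f = e^(−kτ) = e^(−0.038508×63) ≈ 0.0884.
Single-dose peak C₀ = D/Vd = 2167/50 ≈ 43.340 μg/mL.
Steady-state trough Cmin,ss = C₀·f/(1−f) ≈ 43.340 × 0.0884/0.9116 ≈ 4.203 μg/mL.
Trough 4.2 μg/mL vs MEC 1 μg/mL: adequate.

4.2 μg/mL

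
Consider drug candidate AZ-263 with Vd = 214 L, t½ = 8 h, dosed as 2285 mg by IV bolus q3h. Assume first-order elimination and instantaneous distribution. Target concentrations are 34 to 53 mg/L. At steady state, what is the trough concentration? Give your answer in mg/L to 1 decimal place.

k = ln2/t½ = ln2/8 ≈ 0.086643 h⁻¹; fraction remaining f = e^(−kτ) = e^(−0.086643×3) ≈ 0.7711.
Each bolus raises the concentration by D/Vd = 2285/214 ≈ 10.678 mg/L.
Steady-state trough Cmin,ss = C₀·f/(1−f) ≈ 10.678 × 0.7711/0.2289 ≈ 35.971 mg/L.
Trough 36.0 mg/L vs MEC 34 mg/L: adequate.

36.0 mg/L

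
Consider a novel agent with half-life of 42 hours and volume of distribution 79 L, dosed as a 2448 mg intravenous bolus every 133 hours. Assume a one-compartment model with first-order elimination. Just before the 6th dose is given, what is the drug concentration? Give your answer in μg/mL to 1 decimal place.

3.9 μg/mL

f = (1/2)^(τ/t½) = (1/2)^(133/42) ≈ 0.1114.
C₀ = D/Vd = 2448/79 ≈ 30.987 μg/mL.
Before the 6th dose, 5 doses have been given. Superposition: Cmin = C₀·(f + f² + … + f^5).
≈ 30.987 × (0.1114 + 0.0124 + 0.0014 + 0.0002 + 0.0000) ≈ 30.987 × 0.1254 ≈ 3.886 μg/mL.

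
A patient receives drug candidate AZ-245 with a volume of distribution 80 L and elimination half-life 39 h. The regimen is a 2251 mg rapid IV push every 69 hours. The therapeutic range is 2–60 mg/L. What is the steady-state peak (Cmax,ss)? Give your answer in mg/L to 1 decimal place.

39.8 mg/L

Over one 69-h interval, 69/39 ≈ 1.7692 half-lives elapse, leaving f ≈ 0.2934 of each dose.
Accumulation ratio R = 1/(1 − f) ≈ 1/0.7066 ≈ 1.4152.
Single-dose peak C₀ = D/Vd = 2251/80 ≈ 28.137 mg/L.
Cmax,ss = C₀/(1 − f) ≈ 28.137/0.7066 ≈ 39.820 mg/L.
Peak 39.8 mg/L vs MTC 60 mg/L: below toxic threshold.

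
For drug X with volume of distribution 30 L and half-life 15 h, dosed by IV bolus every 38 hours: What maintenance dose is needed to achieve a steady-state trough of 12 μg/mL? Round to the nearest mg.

1724 mg

τ/t½ = 38/15 ≈ 2.5333, so f = (1/2)^(38/15) ≈ 0.172739.
Cmin,ss = (D/Vd)·f/(1−f), so D = Cmin,ss·Vd·(1−f)/f.
D = 12 × 30 × (1−f)/f ≈ 12 × 30 × 4.78908 ≈ 1724.07 mg.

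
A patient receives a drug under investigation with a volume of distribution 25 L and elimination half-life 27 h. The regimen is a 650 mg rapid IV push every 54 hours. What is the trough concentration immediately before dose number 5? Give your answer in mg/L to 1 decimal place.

8.6 mg/L

f = (1/2)^(τ/t½) = (1/2)^(54/27) ≈ 0.2500.
C₀ = D/Vd = 650/25 ≈ 26.000 mg/L.
Before the 5th dose, 4 doses have been given. Superposition: Cmin = C₀·(f + f² + … + f^4).
≈ 26.000 × (0.2500 + 0.0625 + 0.0156 + 0.0039) ≈ 26.000 × 0.3320 ≈ 8.632 mg/L.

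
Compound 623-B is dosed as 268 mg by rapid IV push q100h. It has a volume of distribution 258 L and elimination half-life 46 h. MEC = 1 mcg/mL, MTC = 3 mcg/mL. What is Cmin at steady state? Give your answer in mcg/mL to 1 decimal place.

k = ln2/t½ = ln2/46 ≈ 0.015068 h⁻¹; fraction remaining f = e^(−kτ) = e^(−0.015068×100) ≈ 0.2216.
Accumulation ratio R = 1/(1 − f) ≈ 1/0.7784 ≈ 1.2847.
Single-dose peak C₀ = D/Vd = 268/258 ≈ 1.039 mcg/mL.
Cmax,ss = C₀/(1 − f) ≈ 1.039/0.7784 ≈ 1.335 mcg/mL.
One interval later, Cmin,ss = Cmax,ss·e^(−kτ) ≈ 1.335 × 0.2216 ≈ 0.296 mcg/mL.
Trough 0.3 mcg/mL vs MEC 1 mcg/mL: subtherapeutic.

0.3 mcg/mL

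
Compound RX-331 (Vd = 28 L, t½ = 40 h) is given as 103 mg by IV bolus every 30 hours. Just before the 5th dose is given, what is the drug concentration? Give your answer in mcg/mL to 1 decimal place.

4.7 mcg/mL

f = (1/2)^(τ/t½) = (1/2)^(30/40) ≈ 0.5946.
C₀ = D/Vd = 103/28 ≈ 3.679 mcg/mL.
Before the 5th dose, 4 doses have been given. Superposition: Cmin = C₀·(f + f² + … + f^4).
≈ 3.679 × (0.5946 + 0.3535 + 0.2102 + 0.1250) ≈ 3.679 × 1.2833 ≈ 4.721 mcg/mL.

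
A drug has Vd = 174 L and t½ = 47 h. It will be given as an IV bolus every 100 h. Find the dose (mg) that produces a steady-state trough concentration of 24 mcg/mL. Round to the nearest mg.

τ/t½ = 100/47 ≈ 2.1277, so f = (1/2)^(100/47) ≈ 0.228829.
Cmin,ss = (D/Vd)·f/(1−f), so D = Cmin,ss·Vd·(1−f)/f.
D = 24 × 174 × (1−f)/f ≈ 24 × 174 × 3.37008 ≈ 14073.45 mg.

14073 mg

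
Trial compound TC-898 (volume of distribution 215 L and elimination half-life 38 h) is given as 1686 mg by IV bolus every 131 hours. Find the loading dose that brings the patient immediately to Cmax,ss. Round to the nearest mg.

f = (1/2)^(131/38) ≈ 0.091672; accumulation ratio R = 1/(1−f) ≈ 1.10092.
Loading dose to hit Cmax,ss on first dose: D_load = D_maint·R ≈ 1686 × 1.10092 ≈ 1856.15 mg.

1856 mg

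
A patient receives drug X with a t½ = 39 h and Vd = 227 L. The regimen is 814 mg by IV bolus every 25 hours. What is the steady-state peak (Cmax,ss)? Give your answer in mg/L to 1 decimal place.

10.0 mg/L

Over one 25-h interval, 25/39 ≈ 0.64103 half-lives elapse, leaving f ≈ 0.6413 of each dose.
Accumulation ratio R = 1/(1 − f) ≈ 1/0.3587 ≈ 2.7878.
Single-dose peak C₀ = D/Vd = 814/227 ≈ 3.586 mg/L.
Steady-state peak Cmax,ss = C₀·R ≈ 3.586 × 2.7878 ≈ 9.997 mg/L.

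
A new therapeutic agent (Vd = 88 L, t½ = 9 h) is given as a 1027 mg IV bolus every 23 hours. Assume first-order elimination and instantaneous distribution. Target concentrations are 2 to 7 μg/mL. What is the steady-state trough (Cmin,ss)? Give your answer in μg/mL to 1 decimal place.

2.4 μg/mL

τ/t½ = 23/9 ≈ 2.5556, so fraction remaining f = (1/2)^(23/9) ≈ 0.1701.
At steady state, accumulation factor R = 1/(1 − e^(−kτ)) ≈ 1.2050.
Each bolus raises the concentration by D/Vd = 1027/88 ≈ 11.670 μg/mL.
Cmax,ss = C₀/(1 − f) ≈ 11.670/0.8299 ≈ 14.062 μg/mL.
Steady-state trough Cmin,ss = Cmax,ss·f ≈ 14.062 × 0.1701 ≈ 2.392 μg/mL.
Trough 2.4 μg/mL vs MEC 2 μg/mL: adequate.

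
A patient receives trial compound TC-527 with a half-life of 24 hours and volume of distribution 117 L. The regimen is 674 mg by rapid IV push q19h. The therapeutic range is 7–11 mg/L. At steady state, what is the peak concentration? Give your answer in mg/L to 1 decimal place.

13.6 mg/L

Over one 19-h interval, 19/24 ≈ 0.79167 half-lives elapse, leaving f ≈ 0.5777 of each dose.
Accumulation ratio R = 1/(1 − f) ≈ 1/0.4223 ≈ 2.3680.
Each bolus raises the concentration by D/Vd = 674/117 ≈ 5.761 mg/L.
Steady-state peak Cmax,ss = C₀·R ≈ 5.761 × 2.3680 ≈ 13.642 mg/L.
Peak 13.6 mg/L vs MTC 11 mg/L: exceeds toxic threshold.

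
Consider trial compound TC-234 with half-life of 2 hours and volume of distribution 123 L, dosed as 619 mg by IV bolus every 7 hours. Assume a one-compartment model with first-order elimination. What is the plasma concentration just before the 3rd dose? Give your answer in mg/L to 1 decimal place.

0.5 mg/L

f = (1/2)^(τ/t½) = (1/2)^(7/2) ≈ 0.0884.
C₀ = D/Vd = 619/123 ≈ 5.033 mg/L.
Before the 3rd dose, 2 doses have been given. Superposition: Cmin = C₀·(f + f²).
≈ 5.033 × (0.0884 + 0.0078) ≈ 5.033 × 0.0962 ≈ 0.484 mg/L.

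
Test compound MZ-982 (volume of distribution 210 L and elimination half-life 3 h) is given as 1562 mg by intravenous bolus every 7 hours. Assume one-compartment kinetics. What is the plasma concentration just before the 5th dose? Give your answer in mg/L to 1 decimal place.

f = (1/2)^(τ/t½) = (1/2)^(7/3) ≈ 0.1984.
C₀ = D/Vd = 1562/210 ≈ 7.438 mg/L.
Before the 5th dose, 4 doses have been given. Superposition: Cmin = C₀·(f + f² + … + f^4).
≈ 7.438 × (0.1984 + 0.0394 + 0.0078 + 0.0015) ≈ 7.438 × 0.2471 ≈ 1.838 mg/L.

1.8 mg/L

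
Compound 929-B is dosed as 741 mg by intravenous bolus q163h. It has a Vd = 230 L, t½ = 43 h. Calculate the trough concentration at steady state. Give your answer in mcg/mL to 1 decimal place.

0.3 mcg/mL

Over one 163-h interval, 163/43 ≈ 3.7907 half-lives elapse, leaving f ≈ 0.0723 of each dose.
At steady state, accumulation factor R = 1/(1 − e^(−kτ)) ≈ 1.0779.
Single-dose peak C₀ = D/Vd = 741/230 ≈ 3.222 mcg/mL.
Cmax,ss = C₀/(1 − f) ≈ 3.222/0.9277 ≈ 3.473 mcg/mL.
One interval later, Cmin,ss = Cmax,ss·e^(−kτ) ≈ 3.473 × 0.0723 ≈ 0.251 mcg/mL.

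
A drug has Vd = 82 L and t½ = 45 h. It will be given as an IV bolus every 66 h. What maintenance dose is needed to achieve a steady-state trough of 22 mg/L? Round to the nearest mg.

τ/t½ = 66/45 ≈ 1.4667, so f = (1/2)^(66/45) ≈ 0.361817.
Cmin,ss = (D/Vd)·f/(1−f), so D = Cmin,ss·Vd·(1−f)/f.
D = 22 × 82 × (1−f)/f ≈ 22 × 82 × 1.76383 ≈ 3181.95 mg.

3182 mg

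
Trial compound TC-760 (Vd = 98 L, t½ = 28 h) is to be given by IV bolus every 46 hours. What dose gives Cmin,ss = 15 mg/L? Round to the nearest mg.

τ/t½ = 46/28 ≈ 1.6429, so f = (1/2)^(46/28) ≈ 0.320222.
Cmin,ss = (D/Vd)·f/(1−f), so D = Cmin,ss·Vd·(1−f)/f.
D = 15 × 98 × (1−f)/f ≈ 15 × 98 × 2.12283 ≈ 3120.56 mg.

3121 mg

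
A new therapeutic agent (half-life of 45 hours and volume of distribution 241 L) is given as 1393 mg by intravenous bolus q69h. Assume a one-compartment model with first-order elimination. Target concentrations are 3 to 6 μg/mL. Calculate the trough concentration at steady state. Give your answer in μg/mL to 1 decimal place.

3.1 μg/mL

k = ln2/t½ = ln2/45 ≈ 0.015403 h⁻¹; fraction remaining f = e^(−kτ) = e^(−0.015403×69) ≈ 0.3455.
Single-dose peak C₀ = D/Vd = 1393/241 ≈ 5.780 μg/mL.
Steady-state trough Cmin,ss = C₀·f/(1−f) ≈ 5.780 × 0.3455/0.6545 ≈ 3.051 μg/mL.
Trough 3.1 μg/mL vs MEC 3 μg/mL: adequate.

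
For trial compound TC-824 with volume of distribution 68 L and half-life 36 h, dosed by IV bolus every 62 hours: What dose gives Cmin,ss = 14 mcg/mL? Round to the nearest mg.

τ/t½ = 62/36 ≈ 1.7222, so f = (1/2)^(62/36) ≈ 0.303082.
Cmin,ss = (D/Vd)·f/(1−f), so D = Cmin,ss·Vd·(1−f)/f.
D = 14 × 68 × (1−f)/f ≈ 14 × 68 × 2.29944 ≈ 2189.07 mg.

2189 mg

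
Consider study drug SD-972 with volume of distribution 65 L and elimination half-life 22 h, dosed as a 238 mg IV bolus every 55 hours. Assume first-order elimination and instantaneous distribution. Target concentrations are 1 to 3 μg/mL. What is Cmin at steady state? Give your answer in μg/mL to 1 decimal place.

0.8 μg/mL

k = ln2/t½ = ln2/22 ≈ 0.031507 h⁻¹; fraction remaining f = e^(−kτ) = e^(−0.031507×55) ≈ 0.1768.
Each bolus raises the concentration by D/Vd = 238/65 ≈ 3.662 μg/mL.
Steady-state trough Cmin,ss = C₀·f/(1−f) ≈ 3.662 × 0.1768/0.8232 ≈ 0.786 μg/mL.
Trough 0.8 μg/mL vs MEC 1 μg/mL: subtherapeutic.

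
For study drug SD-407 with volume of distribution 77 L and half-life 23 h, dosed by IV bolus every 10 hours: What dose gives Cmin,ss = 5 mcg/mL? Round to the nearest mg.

135 mg

τ/t½ = 10/23 ≈ 0.43478, so f = (1/2)^(10/23) ≈ 0.739805.
Cmin,ss = (D/Vd)·f/(1−f), so D = Cmin,ss·Vd·(1−f)/f.
D = 5 × 77 × (1−f)/f ≈ 5 × 77 × 0.35171 ≈ 135.41 mg.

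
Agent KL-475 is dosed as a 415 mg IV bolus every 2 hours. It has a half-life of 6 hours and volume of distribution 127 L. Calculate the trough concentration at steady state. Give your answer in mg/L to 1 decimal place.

Over one 2-h interval, 2/6 ≈ 0.33333 half-lives elapse, leaving f ≈ 0.7937 of each dose.
Each bolus raises the concentration by D/Vd = 415/127 ≈ 3.268 mg/L.
Steady-state trough Cmin,ss = C₀·f/(1−f) ≈ 3.268 × 0.7937/0.2063 ≈ 12.573 mg/L.

12.6 mg/L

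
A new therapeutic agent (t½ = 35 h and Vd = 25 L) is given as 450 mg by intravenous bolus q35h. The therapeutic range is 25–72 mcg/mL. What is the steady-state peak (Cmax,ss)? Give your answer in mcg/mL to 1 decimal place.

The dosing interval is 1 half-life, so f = 2^(−1) = 0.5.
Accumulation ratio R = 1/(1 − f) = 1/0.5 = 2/1.
Single-dose peak C₀ = D/Vd = 450/25 = 18 mcg/mL.
Steady-state peak Cmax,ss = C₀·R = 18 × 2/1 ≈ 36.000 mcg/mL.
Peak 36.0 mcg/mL vs MTC 72 mcg/mL: below toxic threshold.

36.0 mcg/mL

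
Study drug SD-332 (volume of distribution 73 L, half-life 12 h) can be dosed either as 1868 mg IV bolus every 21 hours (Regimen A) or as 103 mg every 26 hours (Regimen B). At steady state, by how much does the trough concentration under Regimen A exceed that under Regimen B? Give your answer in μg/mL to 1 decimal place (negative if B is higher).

10.4 μg/mL

Regimen A: f = (1/2)^(21/12) ≈ 0.2973; Cmin,ss = (1868/73)·f/(1−f) ≈ 10.826 μg/mL.
Regimen B: f = (1/2)^(26/12) ≈ 0.2227; Cmin,ss = (103/73)·f/(1−f) ≈ 0.404 μg/mL.
Difference ≈ 10.826 − 0.404 ≈ 10.422 μg/mL.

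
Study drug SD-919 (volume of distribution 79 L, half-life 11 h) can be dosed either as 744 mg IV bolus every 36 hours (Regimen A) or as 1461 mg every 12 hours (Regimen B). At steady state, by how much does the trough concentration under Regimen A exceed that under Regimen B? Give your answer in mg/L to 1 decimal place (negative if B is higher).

Regimen A: f = (1/2)^(36/11) ≈ 0.1035; Cmin,ss = (744/79)·f/(1−f) ≈ 1.087 mg/L.
Regimen B: f = (1/2)^(12/11) ≈ 0.4695; Cmin,ss = (1461/79)·f/(1−f) ≈ 16.367 mg/L.
Difference ≈ 1.087 − 16.367 ≈ -15.280 mg/L.

-15.3 mg/L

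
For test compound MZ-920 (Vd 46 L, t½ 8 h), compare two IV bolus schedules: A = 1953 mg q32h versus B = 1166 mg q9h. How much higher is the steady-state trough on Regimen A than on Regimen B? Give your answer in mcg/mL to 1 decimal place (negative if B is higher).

Regimen A: f = (1/2)^(32/8) ≈ 0.0625; Cmin,ss = (1953/46)·f/(1−f) ≈ 2.830 mcg/mL.
Regimen B: f = (1/2)^(9/8) ≈ 0.4585; Cmin,ss = (1166/46)·f/(1−f) ≈ 21.463 mcg/mL.
Difference ≈ 2.830 − 21.463 ≈ -18.633 mcg/mL.

-18.6 mcg/mL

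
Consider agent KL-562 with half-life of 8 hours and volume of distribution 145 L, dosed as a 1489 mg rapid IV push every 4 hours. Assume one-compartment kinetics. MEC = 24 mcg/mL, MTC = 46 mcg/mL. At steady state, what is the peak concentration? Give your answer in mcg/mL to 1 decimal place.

35.1 mcg/mL

Over one 4-h interval, 4/8 ≈ 0.5 half-lives elapse, leaving f ≈ 0.7071 of each dose.
Accumulation ratio R = 1/(1 − f) ≈ 1/0.2929 ≈ 3.4141.
Single-dose peak C₀ = D/Vd = 1489/145 ≈ 10.269 mcg/mL.
Cmax,ss = C₀/(1 − f) ≈ 10.269/0.2929 ≈ 35.060 mcg/mL.
Peak 35.1 mcg/mL vs MTC 46 mcg/mL: below toxic threshold.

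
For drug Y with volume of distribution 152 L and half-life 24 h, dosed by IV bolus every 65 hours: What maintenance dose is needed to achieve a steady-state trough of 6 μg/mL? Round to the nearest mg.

τ/t½ = 65/24 ≈ 2.7083, so f = (1/2)^(65/24) ≈ 0.153007.
Cmin,ss = (D/Vd)·f/(1−f), so D = Cmin,ss·Vd·(1−f)/f.
D = 6 × 152 × (1−f)/f ≈ 6 × 152 × 5.53565 ≈ 5048.51 mg.

5049 mg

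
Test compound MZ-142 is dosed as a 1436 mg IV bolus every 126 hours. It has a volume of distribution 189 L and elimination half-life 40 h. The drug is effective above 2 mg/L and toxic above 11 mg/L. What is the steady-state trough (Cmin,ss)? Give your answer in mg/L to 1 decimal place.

k = ln2/t½ = ln2/40 ≈ 0.017329 h⁻¹; fraction remaining f = e^(−kτ) = e^(−0.017329×126) ≈ 0.1127.
Single-dose peak C₀ = D/Vd = 1436/189 ≈ 7.598 mg/L.
Steady-state trough Cmin,ss = C₀·f/(1−f) ≈ 7.598 × 0.1127/0.8873 ≈ 0.965 mg/L.
Trough 1.0 mg/L vs MEC 2 mg/L: subtherapeutic.

1.0 mg/L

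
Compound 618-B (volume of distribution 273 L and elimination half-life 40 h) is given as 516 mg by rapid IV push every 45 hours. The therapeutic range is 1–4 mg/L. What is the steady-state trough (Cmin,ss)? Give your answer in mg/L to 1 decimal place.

Over one 45-h interval, 45/40 ≈ 1.125 half-lives elapse, leaving f ≈ 0.4585 of each dose.
Each bolus raises the concentration by D/Vd = 516/273 ≈ 1.890 mg/L.
Steady-state trough Cmin,ss = C₀·f/(1−f) ≈ 1.890 × 0.4585/0.5415 ≈ 1.600 mg/L.
Trough 1.6 mg/L vs MEC 1 mg/L: adequate.

1.6 mg/L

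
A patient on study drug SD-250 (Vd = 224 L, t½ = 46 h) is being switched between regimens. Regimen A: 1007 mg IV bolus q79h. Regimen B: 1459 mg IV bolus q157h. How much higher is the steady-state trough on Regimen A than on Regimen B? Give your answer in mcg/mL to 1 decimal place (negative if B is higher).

Regimen A: f = (1/2)^(79/46) ≈ 0.3041; Cmin,ss = (1007/224)·f/(1−f) ≈ 1.964 mcg/mL.
Regimen B: f = (1/2)^(157/46) ≈ 0.0939; Cmin,ss = (1459/224)·f/(1−f) ≈ 0.675 mcg/mL.
Difference ≈ 1.964 − 0.675 ≈ 1.289 mcg/mL.

1.3 mcg/mL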